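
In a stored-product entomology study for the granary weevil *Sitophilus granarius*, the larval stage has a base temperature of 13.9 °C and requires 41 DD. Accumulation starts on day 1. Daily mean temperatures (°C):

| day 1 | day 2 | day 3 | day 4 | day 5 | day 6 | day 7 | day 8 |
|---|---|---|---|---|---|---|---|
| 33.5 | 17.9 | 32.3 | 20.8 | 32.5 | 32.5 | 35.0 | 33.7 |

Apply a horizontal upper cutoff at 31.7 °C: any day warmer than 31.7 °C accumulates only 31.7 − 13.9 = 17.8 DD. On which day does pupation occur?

Daily DD above 13.9 °C (capped at 17.8): 17.8, 4.0, 17.8, 6.9, 17.8, 17.8, 17.8, 17.8.
Cumulative: 17.8, 21.8, 39.6, 46.5, 64.3, 82.1, 99.9, 117.7.
The total first reaches 41 DD on day 4.

day 4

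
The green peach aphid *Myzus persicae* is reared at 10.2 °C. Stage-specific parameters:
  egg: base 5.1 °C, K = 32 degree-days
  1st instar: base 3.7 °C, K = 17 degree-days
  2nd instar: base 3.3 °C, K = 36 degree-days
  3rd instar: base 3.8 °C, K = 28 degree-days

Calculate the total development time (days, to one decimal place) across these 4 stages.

egg: 32 / (10.2 − 5.1) = 32 / 5.1 = 6.275 d.
1st instar: 17 / (10.2 − 3.7) = 17 / 6.5 = 2.615 d.
2nd instar: 36 / (10.2 − 3.3) = 36 / 6.9 = 5.217 d.
3rd instar: 28 / (10.2 − 3.8) = 28 / 6.4 = 4.375 d.
Sum = 18.482 ≈ 18.5 days.

18.5 days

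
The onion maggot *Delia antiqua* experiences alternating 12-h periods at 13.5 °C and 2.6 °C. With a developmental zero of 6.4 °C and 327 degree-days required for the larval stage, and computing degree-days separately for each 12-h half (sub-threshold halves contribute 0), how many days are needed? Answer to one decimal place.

92.1 days

Day half: max(0, 13.5 − 6.4) × 0.5 = 7.1 × 0.5 = 3.55 DD.
Night half: max(0, 2.6 − 6.4) × 0.5 = 0.0 × 0.5 = 0.00 DD.
Per 24 h: 3.55 DD/day.
Duration = 327 / 3.55 = 92.113 ≈ 92.1 days.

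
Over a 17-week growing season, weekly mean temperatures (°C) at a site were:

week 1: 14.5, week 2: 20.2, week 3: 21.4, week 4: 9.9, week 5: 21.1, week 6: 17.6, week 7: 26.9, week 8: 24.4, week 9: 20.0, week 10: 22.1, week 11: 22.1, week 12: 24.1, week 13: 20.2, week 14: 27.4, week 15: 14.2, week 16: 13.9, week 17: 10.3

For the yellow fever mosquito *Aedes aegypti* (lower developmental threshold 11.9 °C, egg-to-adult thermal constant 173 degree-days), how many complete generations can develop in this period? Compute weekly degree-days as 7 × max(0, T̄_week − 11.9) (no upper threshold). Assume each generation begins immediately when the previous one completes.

5 generations

Weekly DD (7 × max(0, T̄ − 11.9)): 18.2, 58.1, 66.5, 0.0, 64.4, 39.9, 105.0, 87.5, 56.7, 71.4, 71.4, 85.4, 58.1, 108.5, 16.1, 14.0, 0.0.
Season total = 921.2 DD.
Complete generations = ⌊921.2 / 173⌋ = 5.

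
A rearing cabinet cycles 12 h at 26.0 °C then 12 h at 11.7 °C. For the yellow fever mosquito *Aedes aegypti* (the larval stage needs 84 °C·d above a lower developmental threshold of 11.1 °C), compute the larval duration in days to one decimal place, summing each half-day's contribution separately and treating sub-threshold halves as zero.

Day half: max(0, 26.0 − 11.1) × 0.5 = 14.9 × 0.5 = 7.45 DD.
Night half: max(0, 11.7 − 11.1) × 0.5 = 0.6 × 0.5 = 0.30 DD.
Per 24 h: 7.75 DD/day.
Duration = 84 / 7.75 = 10.839 ≈ 10.8 days.

10.8 days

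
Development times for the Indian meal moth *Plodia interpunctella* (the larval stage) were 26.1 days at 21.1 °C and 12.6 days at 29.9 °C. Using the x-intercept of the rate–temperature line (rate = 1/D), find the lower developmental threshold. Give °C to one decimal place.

12.9 °C

Equal thermal constants: D₁(T₁ − T_b) = D₂(T₂ − T_b).
26.1·(21.1 − T_b) = 12.6·(29.9 − T_b)
T_b = (26.1·21.1 − 12.6·29.9) / (26.1 − 12.6) = 173.97 / 13.5 = 12.887 °C ≈ 12.9 °C.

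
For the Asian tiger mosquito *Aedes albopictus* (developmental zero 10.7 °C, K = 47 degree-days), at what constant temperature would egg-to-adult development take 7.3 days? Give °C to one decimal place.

Required daily accumulation = 47 / 7.3 = 6.438 DD/day.
T = T_base + 6.438 = 10.7 + 6.438 = 17.138 ≈ 17.1 °C.

17.1 °C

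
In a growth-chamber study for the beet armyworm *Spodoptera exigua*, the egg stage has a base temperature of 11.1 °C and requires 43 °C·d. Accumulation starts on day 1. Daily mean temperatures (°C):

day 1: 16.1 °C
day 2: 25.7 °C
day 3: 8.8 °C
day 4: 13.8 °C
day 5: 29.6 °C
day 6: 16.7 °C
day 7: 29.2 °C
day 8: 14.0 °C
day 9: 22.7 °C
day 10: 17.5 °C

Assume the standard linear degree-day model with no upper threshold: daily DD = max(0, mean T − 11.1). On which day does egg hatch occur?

day 6

Daily DD above 11.1 °C: 5.0, 14.6, 0.0, 2.7, 18.5, 5.6, 18.1, 2.9, 11.6, 6.4.
Cumulative: 5.0, 19.6, 19.6, 22.3, 40.8, 46.4, 64.5, 67.4, 79.0, 85.4.
The total first reaches 43 DD on day 6.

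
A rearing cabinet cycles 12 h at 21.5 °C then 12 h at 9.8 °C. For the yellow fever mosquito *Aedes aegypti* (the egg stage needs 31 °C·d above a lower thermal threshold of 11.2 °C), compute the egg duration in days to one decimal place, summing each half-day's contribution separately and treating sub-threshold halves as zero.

6.0 days

Day half: max(0, 21.5 − 11.2) × 0.5 = 10.3 × 0.5 = 5.15 DD.
Night half: max(0, 9.8 − 11.2) × 0.5 = 0.0 × 0.5 = 0.00 DD.
Per 24 h: 5.15 DD/day.
Duration = 31 / 5.15 = 6.019 ≈ 6.0 days.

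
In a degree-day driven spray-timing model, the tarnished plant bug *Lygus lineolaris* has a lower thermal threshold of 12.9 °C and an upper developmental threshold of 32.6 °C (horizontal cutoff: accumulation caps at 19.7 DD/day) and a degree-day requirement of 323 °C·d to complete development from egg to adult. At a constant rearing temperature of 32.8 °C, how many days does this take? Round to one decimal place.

16.4 days

Temperature 32.8 °C exceeds the upper threshold, so daily accumulation caps at 32.6 − 12.9 = 19.7 DD/day.
Duration = 323 / 19.7 = 16.396 ≈ 16.4 days.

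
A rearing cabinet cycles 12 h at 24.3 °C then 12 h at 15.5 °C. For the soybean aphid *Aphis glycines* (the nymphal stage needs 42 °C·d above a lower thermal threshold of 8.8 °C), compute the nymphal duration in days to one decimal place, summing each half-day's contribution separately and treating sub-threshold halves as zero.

3.8 days

Day half: max(0, 24.3 − 8.8) × 0.5 = 15.5 × 0.5 = 7.75 DD.
Night half: max(0, 15.5 − 8.8) × 0.5 = 6.7 × 0.5 = 3.35 DD.
Per 24 h: 11.10 DD/day.
Duration = 42 / 11.10 = 3.784 ≈ 3.8 days.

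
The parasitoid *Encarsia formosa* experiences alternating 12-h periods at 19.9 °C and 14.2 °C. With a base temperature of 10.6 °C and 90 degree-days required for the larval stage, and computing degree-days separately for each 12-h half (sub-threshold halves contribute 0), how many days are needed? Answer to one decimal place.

14.0 days

Day half: max(0, 19.9 − 10.6) × 0.5 = 9.3 × 0.5 = 4.65 DD.
Night half: max(0, 14.2 − 10.6) × 0.5 = 3.6 × 0.5 = 1.80 DD.
Per 24 h: 6.45 DD/day.
Duration = 90 / 6.45 = 13.953 ≈ 14.0 days.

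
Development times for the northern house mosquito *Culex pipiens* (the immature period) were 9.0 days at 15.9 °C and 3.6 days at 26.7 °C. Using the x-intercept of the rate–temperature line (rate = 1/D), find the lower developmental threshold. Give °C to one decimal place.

Linear rate model ⇒ the product D·(T − T_b) is constant across temperatures.
9.0·(15.9 − T_b) = 3.6·(26.7 − T_b)
T_b = (9.0·15.9 − 3.6·26.7) / (9.0 − 3.6) = 46.98 / 5.4 = 8.700 °C ≈ 8.7 °C.

8.7 °C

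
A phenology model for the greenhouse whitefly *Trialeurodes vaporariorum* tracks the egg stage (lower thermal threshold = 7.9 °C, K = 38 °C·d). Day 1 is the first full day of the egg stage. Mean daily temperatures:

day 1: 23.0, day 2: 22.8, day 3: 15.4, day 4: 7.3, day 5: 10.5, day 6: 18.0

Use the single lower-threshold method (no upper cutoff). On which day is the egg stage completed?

Daily DD above 7.9 °C: 15.1, 14.9, 7.5, 0.0, 2.6, 10.1.
Cumulative: 15.1, 30.0, 37.5, 37.5, 40.1, 50.2.
The total first reaches 38 DD on day 5.

day 5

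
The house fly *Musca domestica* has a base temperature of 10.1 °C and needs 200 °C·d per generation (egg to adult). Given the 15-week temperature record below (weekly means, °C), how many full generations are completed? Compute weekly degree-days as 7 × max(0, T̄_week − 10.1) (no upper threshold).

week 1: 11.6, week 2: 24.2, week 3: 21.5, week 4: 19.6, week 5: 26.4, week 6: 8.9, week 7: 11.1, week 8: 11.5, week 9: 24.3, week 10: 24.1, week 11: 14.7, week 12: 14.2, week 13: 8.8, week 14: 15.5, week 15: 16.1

Weekly DD (7 × max(0, T̄ − 10.1)): 10.5, 98.7, 79.8, 66.5, 114.1, 0.0, 7.0, 9.8, 99.4, 98.0, 32.2, 28.7, 0.0, 37.8, 42.0.
Season total = 724.5 DD.
Complete generations = ⌊724.5 / 200⌋ = 3.

3 generations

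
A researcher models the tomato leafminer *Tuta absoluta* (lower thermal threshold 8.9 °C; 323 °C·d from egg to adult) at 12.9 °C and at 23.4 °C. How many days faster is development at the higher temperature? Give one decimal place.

At 12.9 °C: 323 / (12.9 − 8.9) = 323 / 4.0 = 80.750 d.
At 23.4 °C: 323 / (23.4 − 8.9) = 323 / 14.5 = 22.276 d.
Difference = |80.750 − 22.276| = 58.474 ≈ 58.5 days.

58.5 days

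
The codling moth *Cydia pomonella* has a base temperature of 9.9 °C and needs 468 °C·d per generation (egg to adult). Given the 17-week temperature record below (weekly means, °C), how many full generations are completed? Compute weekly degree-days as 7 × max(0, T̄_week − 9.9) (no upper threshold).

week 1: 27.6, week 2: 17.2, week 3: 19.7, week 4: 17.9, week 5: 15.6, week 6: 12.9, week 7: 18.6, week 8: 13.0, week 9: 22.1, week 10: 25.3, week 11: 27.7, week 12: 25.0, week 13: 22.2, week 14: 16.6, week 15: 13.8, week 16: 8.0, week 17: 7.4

Weekly DD (7 × max(0, T̄ − 9.9)): 123.9, 51.1, 68.6, 56.0, 39.9, 21.0, 60.9, 21.7, 85.4, 107.8, 124.6, 105.7, 86.1, 46.9, 27.3, 0.0, 0.0.
Season total = 1026.9 DD.
Complete generations = ⌊1026.9 / 468⌋ = 2.

2 generations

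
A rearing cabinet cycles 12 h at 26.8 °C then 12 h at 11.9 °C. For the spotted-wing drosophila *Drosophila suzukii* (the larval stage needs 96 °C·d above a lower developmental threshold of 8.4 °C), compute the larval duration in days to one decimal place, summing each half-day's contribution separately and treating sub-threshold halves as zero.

Day half: max(0, 26.8 − 8.4) × 0.5 = 18.4 × 0.5 = 9.20 DD.
Night half: max(0, 11.9 − 8.4) × 0.5 = 3.5 × 0.5 = 1.75 DD.
Per 24 h: 10.95 DD/day.
Duration = 96 / 10.95 = 8.767 ≈ 8.8 days.

8.8 days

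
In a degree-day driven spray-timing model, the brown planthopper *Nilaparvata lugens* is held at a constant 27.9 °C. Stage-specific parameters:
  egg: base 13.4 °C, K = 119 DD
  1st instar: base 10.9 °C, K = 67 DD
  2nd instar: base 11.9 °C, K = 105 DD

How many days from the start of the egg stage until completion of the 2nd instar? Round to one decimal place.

egg: 119 / (27.9 − 13.4) = 119 / 14.5 = 8.207 d.
1st instar: 67 / (27.9 − 10.9) = 67 / 17.0 = 3.941 d.
2nd instar: 105 / (27.9 − 11.9) = 105 / 16.0 = 6.563 d.
Sum = 18.711 ≈ 18.7 days.

18.7 days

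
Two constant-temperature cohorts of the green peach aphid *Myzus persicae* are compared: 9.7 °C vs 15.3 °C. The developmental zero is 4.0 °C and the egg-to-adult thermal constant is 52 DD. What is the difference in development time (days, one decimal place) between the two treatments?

4.5 days

At 9.7 °C: 52 / (9.7 − 4.0) = 52 / 5.7 = 9.123 d.
At 15.3 °C: 52 / (15.3 − 4.0) = 52 / 11.3 = 4.602 d.
Difference = |9.123 − 4.602| = 4.521 ≈ 4.5 days.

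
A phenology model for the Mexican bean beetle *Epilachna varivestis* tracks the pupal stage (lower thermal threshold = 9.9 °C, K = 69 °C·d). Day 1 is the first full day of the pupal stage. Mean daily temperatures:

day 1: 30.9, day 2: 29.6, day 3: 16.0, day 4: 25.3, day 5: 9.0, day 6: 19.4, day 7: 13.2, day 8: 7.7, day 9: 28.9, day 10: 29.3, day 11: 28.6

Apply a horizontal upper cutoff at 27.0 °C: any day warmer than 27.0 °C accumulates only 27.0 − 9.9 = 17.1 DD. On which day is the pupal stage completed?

day 9

Daily DD above 9.9 °C (capped at 17.1): 17.1, 17.1, 6.1, 15.4, 0.0, 9.5, 3.3, 0.0, 17.1, 17.1, 17.1.
Cumulative: 17.1, 34.2, 40.3, 55.7, 55.7, 65.2, 68.5, 68.5, 85.6, 102.7, 119.8.
The total first reaches 69 DD on day 9.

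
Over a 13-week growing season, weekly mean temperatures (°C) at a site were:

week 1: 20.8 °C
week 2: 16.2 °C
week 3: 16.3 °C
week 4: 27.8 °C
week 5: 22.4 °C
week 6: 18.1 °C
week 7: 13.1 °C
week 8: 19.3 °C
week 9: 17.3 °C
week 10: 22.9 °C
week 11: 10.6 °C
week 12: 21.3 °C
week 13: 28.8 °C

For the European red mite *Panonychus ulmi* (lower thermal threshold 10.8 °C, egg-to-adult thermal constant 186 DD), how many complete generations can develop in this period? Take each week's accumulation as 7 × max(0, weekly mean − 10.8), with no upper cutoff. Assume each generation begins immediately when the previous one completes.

4 generations

Weekly DD (7 × max(0, T̄ − 10.8)): 70.0, 37.8, 38.5, 119.0, 81.2, 51.1, 16.1, 59.5, 45.5, 84.7, 0.0, 73.5, 126.0.
Season total = 802.9 DD.
Complete generations = ⌊802.9 / 186⌋ = 4.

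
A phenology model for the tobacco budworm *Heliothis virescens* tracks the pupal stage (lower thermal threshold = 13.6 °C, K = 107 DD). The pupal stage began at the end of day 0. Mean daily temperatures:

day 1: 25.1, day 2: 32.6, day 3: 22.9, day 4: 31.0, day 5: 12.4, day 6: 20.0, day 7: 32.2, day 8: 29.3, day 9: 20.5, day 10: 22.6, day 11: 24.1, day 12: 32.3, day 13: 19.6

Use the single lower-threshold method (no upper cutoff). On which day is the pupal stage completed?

Daily DD above 13.6 °C: 11.5, 19.0, 9.3, 17.4, 0.0, 6.4, 18.6, 15.7, 6.9, 9.0, 10.5, 18.7, 6.0.
Cumulative: 11.5, 30.5, 39.8, 57.2, 57.2, 63.6, 82.2, 97.9, 104.8, 113.8, 124.3, 143.0, 149.0.
The total first reaches 107 DD on day 10.

day 10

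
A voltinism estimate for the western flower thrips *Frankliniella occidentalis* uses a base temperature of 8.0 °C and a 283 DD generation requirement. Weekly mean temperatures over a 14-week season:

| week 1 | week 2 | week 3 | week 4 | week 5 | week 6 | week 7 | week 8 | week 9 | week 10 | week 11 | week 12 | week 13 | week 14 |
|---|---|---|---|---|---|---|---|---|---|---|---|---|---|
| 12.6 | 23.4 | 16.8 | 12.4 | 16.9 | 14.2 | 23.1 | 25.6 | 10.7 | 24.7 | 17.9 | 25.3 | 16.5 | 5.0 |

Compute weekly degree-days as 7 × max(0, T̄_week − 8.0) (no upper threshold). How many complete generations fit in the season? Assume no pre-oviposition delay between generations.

3 generations

Weekly DD (7 × max(0, T̄ − 8.0)): 32.2, 107.8, 61.6, 30.8, 62.3, 43.4, 105.7, 123.2, 18.9, 116.9, 69.3, 121.1, 59.5, 0.0.
Season total = 952.7 DD.
Complete generations = ⌊952.7 / 283⌋ = 3.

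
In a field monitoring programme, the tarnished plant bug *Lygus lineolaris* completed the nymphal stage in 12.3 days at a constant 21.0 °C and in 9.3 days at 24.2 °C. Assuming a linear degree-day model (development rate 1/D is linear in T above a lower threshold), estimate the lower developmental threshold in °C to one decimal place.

Equal thermal constants: D₁(T₁ − T_b) = D₂(T₂ − T_b).
12.3·(21.0 − T_b) = 9.3·(24.2 − T_b)
T_b = (12.3·21.0 − 9.3·24.2) / (12.3 − 9.3) = 33.24 / 3.0 = 11.080 °C ≈ 11.1 °C.

11.1 °C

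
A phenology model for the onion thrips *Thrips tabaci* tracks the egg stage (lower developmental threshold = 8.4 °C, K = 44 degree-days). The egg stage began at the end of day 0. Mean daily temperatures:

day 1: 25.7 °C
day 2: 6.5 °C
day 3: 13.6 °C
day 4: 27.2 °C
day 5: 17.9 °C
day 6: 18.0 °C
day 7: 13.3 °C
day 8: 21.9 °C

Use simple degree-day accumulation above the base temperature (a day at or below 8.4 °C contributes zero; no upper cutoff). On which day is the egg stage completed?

day 5

Daily DD above 8.4 °C: 17.3, 0.0, 5.2, 18.8, 9.5, 9.6, 4.9, 13.5.
Cumulative: 17.3, 17.3, 22.5, 41.3, 50.8, 60.4, 65.3, 78.8.
The total first reaches 44 DD on day 5.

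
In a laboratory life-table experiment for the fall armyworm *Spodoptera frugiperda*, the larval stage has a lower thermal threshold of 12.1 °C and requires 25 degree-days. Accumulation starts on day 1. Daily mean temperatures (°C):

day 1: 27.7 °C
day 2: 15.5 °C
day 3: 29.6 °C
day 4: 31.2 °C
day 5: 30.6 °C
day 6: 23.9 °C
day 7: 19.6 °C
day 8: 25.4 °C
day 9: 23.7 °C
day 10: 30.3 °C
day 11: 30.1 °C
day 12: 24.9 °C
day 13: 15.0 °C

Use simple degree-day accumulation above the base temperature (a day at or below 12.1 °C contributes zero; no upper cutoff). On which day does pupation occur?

day 3

Daily DD above 12.1 °C: 15.6, 3.4, 17.5, 19.1, 18.5, 11.8, 7.5, 13.3, 11.6, 18.2, 18.0, 12.8, 2.9.
Cumulative: 15.6, 19.0, 36.5, 55.6, 74.1, 85.9, 93.4, 106.7, 118.3, 136.5, 154.5, 167.3, 170.2.
The total first reaches 25 DD on day 3.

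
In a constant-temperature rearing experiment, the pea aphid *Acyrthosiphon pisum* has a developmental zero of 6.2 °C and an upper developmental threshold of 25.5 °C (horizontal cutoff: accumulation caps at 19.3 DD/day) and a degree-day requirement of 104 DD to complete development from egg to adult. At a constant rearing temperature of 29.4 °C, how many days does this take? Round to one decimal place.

5.4 days

Temperature 29.4 °C exceeds the upper threshold, so daily accumulation caps at 25.5 − 6.2 = 19.3 DD/day.
Duration = 104 / 19.3 = 5.389 ≈ 5.4 days.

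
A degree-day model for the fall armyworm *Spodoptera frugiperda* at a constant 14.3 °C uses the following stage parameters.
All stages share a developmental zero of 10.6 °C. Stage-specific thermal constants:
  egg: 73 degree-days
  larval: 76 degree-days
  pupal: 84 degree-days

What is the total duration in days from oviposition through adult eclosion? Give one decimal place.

63.0 days

Daily accumulation at 14.3 °C = 14.3 − 10.6 = 3.7 DD/day.
Total K = 73 + 76 + 84 = 233 DD.
Total duration = 233 / 3.7 = 62.973 ≈ 63.0 days.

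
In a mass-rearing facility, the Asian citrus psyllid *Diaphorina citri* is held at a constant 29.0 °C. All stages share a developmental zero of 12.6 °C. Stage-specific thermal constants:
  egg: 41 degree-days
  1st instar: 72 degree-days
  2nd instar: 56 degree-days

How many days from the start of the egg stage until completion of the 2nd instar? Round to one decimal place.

Daily accumulation at 29.0 °C = 29.0 − 12.6 = 16.4 DD/day.
Total K = 41 + 72 + 56 = 169 DD.
Total duration = 169 / 16.4 = 10.305 ≈ 10.3 days.

10.3 days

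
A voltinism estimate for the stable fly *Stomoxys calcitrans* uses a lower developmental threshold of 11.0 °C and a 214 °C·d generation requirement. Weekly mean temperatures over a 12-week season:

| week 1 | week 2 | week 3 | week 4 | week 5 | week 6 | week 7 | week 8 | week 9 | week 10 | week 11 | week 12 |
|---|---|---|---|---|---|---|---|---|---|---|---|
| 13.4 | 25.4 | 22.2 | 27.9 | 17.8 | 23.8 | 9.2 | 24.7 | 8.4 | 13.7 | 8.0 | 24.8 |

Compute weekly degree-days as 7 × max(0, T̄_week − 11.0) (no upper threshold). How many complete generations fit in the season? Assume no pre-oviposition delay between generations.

3 generations

Weekly DD (7 × max(0, T̄ − 11.0)): 16.8, 100.8, 78.4, 118.3, 47.6, 89.6, 0.0, 95.9, 0.0, 18.9, 0.0, 96.6.
Season total = 662.9 DD.
Complete generations = ⌊662.9 / 214⌋ = 3.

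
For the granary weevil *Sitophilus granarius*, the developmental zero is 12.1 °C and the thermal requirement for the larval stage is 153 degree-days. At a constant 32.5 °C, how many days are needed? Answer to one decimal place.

Daily accumulation = 32.5 − 12.1 = 20.4 DD/day.
Duration = 153 / 20.4 = 7.500 ≈ 7.5 days.

7.5 days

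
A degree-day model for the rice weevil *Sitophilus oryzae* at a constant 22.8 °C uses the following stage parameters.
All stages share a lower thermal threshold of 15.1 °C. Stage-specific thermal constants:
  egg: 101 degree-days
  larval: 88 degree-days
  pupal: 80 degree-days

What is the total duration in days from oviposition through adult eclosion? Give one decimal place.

Daily accumulation at 22.8 °C = 22.8 − 15.1 = 7.7 DD/day.
Total K = 101 + 88 + 80 = 269 DD.
Total duration = 269 / 7.7 = 34.935 ≈ 34.9 days.

34.9 days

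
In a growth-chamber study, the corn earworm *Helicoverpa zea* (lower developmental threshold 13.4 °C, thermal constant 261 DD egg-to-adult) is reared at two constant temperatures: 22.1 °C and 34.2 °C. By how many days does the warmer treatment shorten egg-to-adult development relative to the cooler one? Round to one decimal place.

17.5 days

At 22.1 °C: 261 / (22.1 − 13.4) = 261 / 8.7 = 30.000 d.
At 34.2 °C: 261 / (34.2 − 13.4) = 261 / 20.8 = 12.548 d.
Difference = |30.000 − 12.548| = 17.452 ≈ 17.5 days.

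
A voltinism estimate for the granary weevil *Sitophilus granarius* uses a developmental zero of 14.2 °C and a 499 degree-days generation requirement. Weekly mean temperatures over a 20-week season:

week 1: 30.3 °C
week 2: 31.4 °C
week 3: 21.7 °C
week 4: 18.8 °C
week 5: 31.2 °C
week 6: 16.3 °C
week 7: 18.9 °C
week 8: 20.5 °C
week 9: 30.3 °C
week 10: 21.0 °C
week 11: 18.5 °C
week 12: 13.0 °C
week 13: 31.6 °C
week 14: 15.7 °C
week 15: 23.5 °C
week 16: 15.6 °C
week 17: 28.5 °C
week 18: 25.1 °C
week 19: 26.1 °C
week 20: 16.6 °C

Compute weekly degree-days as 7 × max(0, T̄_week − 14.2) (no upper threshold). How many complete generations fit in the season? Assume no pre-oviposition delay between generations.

2 generations

Weekly DD (7 × max(0, T̄ − 14.2)): 112.7, 120.4, 52.5, 32.2, 119.0, 14.7, 32.9, 44.1, 112.7, 47.6, 30.1, 0.0, 121.8, 10.5, 65.1, 9.8, 100.1, 76.3, 83.3, 16.8.
Season total = 1202.6 DD.
Complete generations = ⌊1202.6 / 499⌋ = 2.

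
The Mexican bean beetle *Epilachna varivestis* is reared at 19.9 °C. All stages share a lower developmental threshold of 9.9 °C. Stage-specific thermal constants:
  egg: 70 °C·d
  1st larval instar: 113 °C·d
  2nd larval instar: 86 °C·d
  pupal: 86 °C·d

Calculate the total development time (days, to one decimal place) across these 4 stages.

Daily accumulation at 19.9 °C = 19.9 − 9.9 = 10.0 DD/day.
Total K = 70 + 113 + 86 + 86 = 355 DD.
Total duration = 355 / 10.0 = 35.500 ≈ 35.5 days.

35.5 days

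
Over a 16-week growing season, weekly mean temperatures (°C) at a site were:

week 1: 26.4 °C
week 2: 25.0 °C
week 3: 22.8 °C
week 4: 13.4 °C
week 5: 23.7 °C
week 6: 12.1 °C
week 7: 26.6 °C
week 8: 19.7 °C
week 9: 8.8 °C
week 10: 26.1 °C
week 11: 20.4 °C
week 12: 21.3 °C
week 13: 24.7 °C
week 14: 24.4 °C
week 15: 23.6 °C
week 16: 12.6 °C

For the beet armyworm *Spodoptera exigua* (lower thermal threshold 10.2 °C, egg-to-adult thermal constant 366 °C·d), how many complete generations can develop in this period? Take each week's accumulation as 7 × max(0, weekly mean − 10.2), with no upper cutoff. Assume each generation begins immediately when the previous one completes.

3 generations

Weekly DD (7 × max(0, T̄ − 10.2)): 113.4, 103.6, 88.2, 22.4, 94.5, 13.3, 114.8, 66.5, 0.0, 111.3, 71.4, 77.7, 101.5, 99.4, 93.8, 16.8.
Season total = 1188.6 DD.
Complete generations = ⌊1188.6 / 366⌋ = 3.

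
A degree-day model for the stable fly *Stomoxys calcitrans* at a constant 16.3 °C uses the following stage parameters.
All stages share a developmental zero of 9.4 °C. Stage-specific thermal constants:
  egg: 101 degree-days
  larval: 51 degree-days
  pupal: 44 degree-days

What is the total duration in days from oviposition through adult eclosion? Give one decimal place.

28.4 days

Daily accumulation at 16.3 °C = 16.3 − 9.4 = 6.9 DD/day.
Total K = 101 + 51 + 44 = 196 DD.
Total duration = 196 / 6.9 = 28.406 ≈ 28.4 days.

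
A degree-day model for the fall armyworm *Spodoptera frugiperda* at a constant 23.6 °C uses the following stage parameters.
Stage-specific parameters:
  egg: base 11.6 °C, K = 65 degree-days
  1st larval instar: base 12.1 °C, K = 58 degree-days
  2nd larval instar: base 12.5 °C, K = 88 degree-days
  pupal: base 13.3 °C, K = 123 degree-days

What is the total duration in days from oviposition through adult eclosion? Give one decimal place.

egg: 65 / (23.6 − 11.6) = 65 / 12.0 = 5.417 d.
1st larval instar: 58 / (23.6 − 12.1) = 58 / 11.5 = 5.043 d.
2nd larval instar: 88 / (23.6 − 12.5) = 88 / 11.1 = 7.928 d.
pupal: 123 / (23.6 − 13.3) = 123 / 10.3 = 11.942 d.
Sum = 30.330 ≈ 30.3 days.

30.3 days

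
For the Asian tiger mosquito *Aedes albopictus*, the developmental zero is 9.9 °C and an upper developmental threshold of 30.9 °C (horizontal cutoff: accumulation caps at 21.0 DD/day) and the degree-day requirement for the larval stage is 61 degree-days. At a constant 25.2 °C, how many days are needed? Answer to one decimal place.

Daily accumulation = 25.2 − 9.9 = 15.3 DD/day.
Duration = 61 / 15.3 = 3.987 ≈ 4.0 days.

4.0 days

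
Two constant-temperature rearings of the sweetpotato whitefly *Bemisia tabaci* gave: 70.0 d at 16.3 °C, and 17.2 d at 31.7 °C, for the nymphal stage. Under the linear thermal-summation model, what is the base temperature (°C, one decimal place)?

Linear rate model ⇒ the product D·(T − T_b) is constant across temperatures.
70.0·(16.3 − T_b) = 17.2·(31.7 − T_b)
T_b = (70.0·16.3 − 17.2·31.7) / (70.0 − 17.2) = 595.76 / 52.8 = 11.283 °C ≈ 11.3 °C.

11.3 °C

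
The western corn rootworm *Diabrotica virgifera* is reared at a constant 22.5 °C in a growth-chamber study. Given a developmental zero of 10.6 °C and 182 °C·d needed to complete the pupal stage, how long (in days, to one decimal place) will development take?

15.3 days

Daily accumulation = 22.5 − 10.6 = 11.9 DD/day.
Duration = 182 / 11.9 = 15.294 ≈ 15.3 days.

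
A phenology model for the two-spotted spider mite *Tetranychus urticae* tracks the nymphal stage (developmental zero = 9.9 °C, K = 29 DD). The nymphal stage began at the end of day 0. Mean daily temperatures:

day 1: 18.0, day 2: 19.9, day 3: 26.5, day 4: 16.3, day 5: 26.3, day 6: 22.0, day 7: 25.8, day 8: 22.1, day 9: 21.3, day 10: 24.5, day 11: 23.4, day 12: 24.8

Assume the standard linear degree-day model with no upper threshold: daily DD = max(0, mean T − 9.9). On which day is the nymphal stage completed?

Daily DD above 9.9 °C: 8.1, 10.0, 16.6, 6.4, 16.4, 12.1, 15.9, 12.2, 11.4, 14.6, 13.5, 14.9.
Cumulative: 8.1, 18.1, 34.7, 41.1, 57.5, 69.6, 85.5, 97.7, 109.1, 123.7, 137.2, 152.1.
The total first reaches 29 DD on day 3.

day 3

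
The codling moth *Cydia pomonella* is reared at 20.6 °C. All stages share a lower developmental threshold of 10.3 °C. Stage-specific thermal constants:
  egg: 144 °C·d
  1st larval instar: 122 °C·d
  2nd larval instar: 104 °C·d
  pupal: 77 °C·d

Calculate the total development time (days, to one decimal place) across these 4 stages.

43.4 days

Daily accumulation at 20.6 °C = 20.6 − 10.3 = 10.3 DD/day.
Total K = 144 + 122 + 104 + 77 = 447 DD.
Total duration = 447 / 10.3 = 43.398 ≈ 43.4 days.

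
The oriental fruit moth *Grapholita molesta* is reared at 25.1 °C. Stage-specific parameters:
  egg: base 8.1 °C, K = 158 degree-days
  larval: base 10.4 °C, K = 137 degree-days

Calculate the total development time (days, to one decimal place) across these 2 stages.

18.6 days

egg: 158 / (25.1 − 8.1) = 158 / 17.0 = 9.294 d.
larval: 137 / (25.1 − 10.4) = 137 / 14.7 = 9.320 d.
Sum = 18.614 ≈ 18.6 days.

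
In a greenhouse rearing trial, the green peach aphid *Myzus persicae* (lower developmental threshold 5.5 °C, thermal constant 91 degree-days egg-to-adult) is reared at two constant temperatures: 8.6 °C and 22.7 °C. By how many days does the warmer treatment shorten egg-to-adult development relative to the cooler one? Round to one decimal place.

At 8.6 °C: 91 / (8.6 − 5.5) = 91 / 3.1 = 29.355 d.
At 22.7 °C: 91 / (22.7 − 5.5) = 91 / 17.2 = 5.291 d.
Difference = |29.355 − 5.291| = 24.064 ≈ 24.1 days.

24.1 days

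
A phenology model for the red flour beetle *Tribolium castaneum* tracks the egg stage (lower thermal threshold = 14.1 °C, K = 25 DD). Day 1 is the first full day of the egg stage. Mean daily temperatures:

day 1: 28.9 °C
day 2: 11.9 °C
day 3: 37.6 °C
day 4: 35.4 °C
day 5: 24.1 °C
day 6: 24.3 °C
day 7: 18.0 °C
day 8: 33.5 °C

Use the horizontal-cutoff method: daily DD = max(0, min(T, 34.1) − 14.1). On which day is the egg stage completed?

day 3

Daily DD above 14.1 °C (capped at 20.0): 14.8, 0.0, 20.0, 20.0, 10.0, 10.2, 3.9, 19.4.
Cumulative: 14.8, 14.8, 34.8, 54.8, 64.8, 75.0, 78.9, 98.3.
The total first reaches 25 DD on day 3.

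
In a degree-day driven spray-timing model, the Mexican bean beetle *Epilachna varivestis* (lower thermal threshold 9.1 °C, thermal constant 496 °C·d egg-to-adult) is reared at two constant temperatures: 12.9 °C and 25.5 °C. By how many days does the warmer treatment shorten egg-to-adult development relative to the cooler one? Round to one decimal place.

At 12.9 °C: 496 / (12.9 − 9.1) = 496 / 3.8 = 130.526 d.
At 25.5 °C: 496 / (25.5 − 9.1) = 496 / 16.4 = 30.244 d.
Difference = |130.526 − 30.244| = 100.282 ≈ 100.3 days.

100.3 days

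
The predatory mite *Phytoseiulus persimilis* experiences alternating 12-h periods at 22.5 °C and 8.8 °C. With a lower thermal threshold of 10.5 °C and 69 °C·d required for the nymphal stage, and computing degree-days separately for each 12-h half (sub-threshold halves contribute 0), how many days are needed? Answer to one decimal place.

Day half: max(0, 22.5 − 10.5) × 0.5 = 12.0 × 0.5 = 6.00 DD.
Night half: max(0, 8.8 − 10.5) × 0.5 = 0.0 × 0.5 = 0.00 DD.
Per 24 h: 6.00 DD/day.
Duration = 69 / 6.00 = 11.500 ≈ 11.5 days.

11.5 days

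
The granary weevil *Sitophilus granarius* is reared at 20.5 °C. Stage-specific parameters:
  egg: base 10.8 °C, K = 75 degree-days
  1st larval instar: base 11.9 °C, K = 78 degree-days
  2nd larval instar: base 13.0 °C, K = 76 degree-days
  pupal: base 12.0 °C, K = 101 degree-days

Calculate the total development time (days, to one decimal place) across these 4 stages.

38.8 days

egg: 75 / (20.5 − 10.8) = 75 / 9.7 = 7.732 d.
1st larval instar: 78 / (20.5 − 11.9) = 78 / 8.6 = 9.070 d.
2nd larval instar: 76 / (20.5 − 13.0) = 76 / 7.5 = 10.133 d.
pupal: 101 / (20.5 − 12.0) = 101 / 8.5 = 11.882 d.
Sum = 38.817 ≈ 38.8 days.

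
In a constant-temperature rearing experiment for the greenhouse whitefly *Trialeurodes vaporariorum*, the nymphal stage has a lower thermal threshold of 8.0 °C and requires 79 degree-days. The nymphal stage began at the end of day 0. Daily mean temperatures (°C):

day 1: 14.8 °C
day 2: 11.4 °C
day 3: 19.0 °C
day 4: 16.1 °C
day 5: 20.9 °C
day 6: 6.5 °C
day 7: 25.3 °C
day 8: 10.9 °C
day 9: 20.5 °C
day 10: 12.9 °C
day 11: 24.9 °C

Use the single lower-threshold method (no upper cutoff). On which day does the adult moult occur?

Daily DD above 8.0 °C: 6.8, 3.4, 11.0, 8.1, 12.9, 0.0, 17.3, 2.9, 12.5, 4.9, 16.9.
Cumulative: 6.8, 10.2, 21.2, 29.3, 42.2, 42.2, 59.5, 62.4, 74.9, 79.8, 96.7.
The total first reaches 79 DD on day 10.

day 10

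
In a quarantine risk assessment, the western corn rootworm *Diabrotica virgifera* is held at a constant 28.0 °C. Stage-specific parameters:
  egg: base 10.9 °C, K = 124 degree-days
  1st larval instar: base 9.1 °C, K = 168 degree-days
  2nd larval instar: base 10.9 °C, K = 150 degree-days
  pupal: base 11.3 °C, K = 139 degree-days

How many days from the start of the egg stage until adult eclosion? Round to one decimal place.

33.2 days

egg: 124 / (28.0 − 10.9) = 124 / 17.1 = 7.251 d.
1st larval instar: 168 / (28.0 − 9.1) = 168 / 18.9 = 8.889 d.
2nd larval instar: 150 / (28.0 − 10.9) = 150 / 17.1 = 8.772 d.
pupal: 139 / (28.0 − 11.3) = 139 / 16.7 = 8.323 d.
Sum = 33.236 ≈ 33.2 days.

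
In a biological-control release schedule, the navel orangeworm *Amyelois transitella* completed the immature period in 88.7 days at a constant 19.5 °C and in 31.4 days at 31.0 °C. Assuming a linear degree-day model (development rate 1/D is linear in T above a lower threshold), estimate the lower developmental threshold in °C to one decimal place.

Equal thermal constants: D₁(T₁ − T_b) = D₂(T₂ − T_b).
88.7·(19.5 − T_b) = 31.4·(31.0 − T_b)
T_b = (88.7·19.5 − 31.4·31.0) / (88.7 − 31.4) = 756.25 / 57.3 = 13.198 °C ≈ 13.2 °C.

13.2 °C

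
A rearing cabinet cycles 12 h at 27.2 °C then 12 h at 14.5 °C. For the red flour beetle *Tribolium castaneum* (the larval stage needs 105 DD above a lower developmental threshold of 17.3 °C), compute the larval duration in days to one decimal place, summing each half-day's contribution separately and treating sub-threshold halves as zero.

Day half: max(0, 27.2 − 17.3) × 0.5 = 9.9 × 0.5 = 4.95 DD.
Night half: max(0, 14.5 − 17.3) × 0.5 = 0.0 × 0.5 = 0.00 DD.
Per 24 h: 4.95 DD/day.
Duration = 105 / 4.95 = 21.212 ≈ 21.2 days.

21.2 days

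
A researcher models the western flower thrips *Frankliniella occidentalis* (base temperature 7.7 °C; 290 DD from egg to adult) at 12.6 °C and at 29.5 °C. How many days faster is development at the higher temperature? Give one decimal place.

45.9 days

At 12.6 °C: 290 / (12.6 − 7.7) = 290 / 4.9 = 59.184 d.
At 29.5 °C: 290 / (29.5 − 7.7) = 290 / 21.8 = 13.303 d.
Difference = |59.184 − 13.303| = 45.881 ≈ 45.9 days.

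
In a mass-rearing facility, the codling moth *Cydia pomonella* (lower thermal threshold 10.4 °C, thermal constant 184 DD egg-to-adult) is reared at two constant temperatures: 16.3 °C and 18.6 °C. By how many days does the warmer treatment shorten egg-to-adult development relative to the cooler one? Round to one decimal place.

8.7 days

At 16.3 °C: 184 / (16.3 − 10.4) = 184 / 5.9 = 31.186 d.
At 18.6 °C: 184 / (18.6 − 10.4) = 184 / 8.2 = 22.439 d.
Difference = |31.186 − 22.439| = 8.747 ≈ 8.7 days.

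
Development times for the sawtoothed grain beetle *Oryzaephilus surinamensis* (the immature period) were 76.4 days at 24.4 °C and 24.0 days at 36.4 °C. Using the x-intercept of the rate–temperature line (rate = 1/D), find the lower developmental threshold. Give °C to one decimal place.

18.9 °C

Linear rate model ⇒ the product D·(T − T_b) is constant across temperatures.
76.4·(24.4 − T_b) = 24.0·(36.4 − T_b)
T_b = (76.4·24.4 − 24.0·36.4) / (76.4 − 24.0) = 990.56 / 52.4 = 18.904 °C ≈ 18.9 °C.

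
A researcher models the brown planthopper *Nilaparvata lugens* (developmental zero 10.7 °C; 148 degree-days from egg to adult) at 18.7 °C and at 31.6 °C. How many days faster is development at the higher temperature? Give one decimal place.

At 18.7 °C: 148 / (18.7 − 10.7) = 148 / 8.0 = 18.500 d.
At 31.6 °C: 148 / (31.6 − 10.7) = 148 / 20.9 = 7.081 d.
Difference = |18.500 − 7.081| = 11.419 ≈ 11.4 days.

11.4 days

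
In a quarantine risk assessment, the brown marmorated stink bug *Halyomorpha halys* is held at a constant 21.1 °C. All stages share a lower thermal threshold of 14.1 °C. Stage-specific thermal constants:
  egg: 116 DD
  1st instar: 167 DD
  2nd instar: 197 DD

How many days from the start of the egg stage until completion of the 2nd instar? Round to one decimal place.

Daily accumulation at 21.1 °C = 21.1 − 14.1 = 7.0 DD/day.
Total K = 116 + 167 + 197 = 480 DD.
Total duration = 480 / 7.0 = 68.571 ≈ 68.6 days.

68.6 days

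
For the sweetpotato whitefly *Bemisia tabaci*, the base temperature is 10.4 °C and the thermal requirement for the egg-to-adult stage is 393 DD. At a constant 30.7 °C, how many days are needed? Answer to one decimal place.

19.4 days

Daily accumulation = 30.7 − 10.4 = 20.3 DD/day.
Duration = 393 / 20.3 = 19.360 ≈ 19.4 days.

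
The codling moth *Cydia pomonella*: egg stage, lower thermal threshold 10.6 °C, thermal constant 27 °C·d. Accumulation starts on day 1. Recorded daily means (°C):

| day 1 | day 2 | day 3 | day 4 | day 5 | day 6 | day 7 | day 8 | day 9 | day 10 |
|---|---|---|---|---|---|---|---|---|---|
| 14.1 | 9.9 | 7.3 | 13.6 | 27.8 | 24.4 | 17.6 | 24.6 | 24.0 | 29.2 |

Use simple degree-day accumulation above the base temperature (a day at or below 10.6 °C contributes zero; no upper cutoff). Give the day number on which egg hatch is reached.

day 6

Daily DD above 10.6 °C: 3.5, 0.0, 0.0, 3.0, 17.2, 13.8, 7.0, 14.0, 13.4, 18.6.
Cumulative: 3.5, 3.5, 3.5, 6.5, 23.7, 37.5, 44.5, 58.5, 71.9, 90.5.
The total first reaches 27 DD on day 6.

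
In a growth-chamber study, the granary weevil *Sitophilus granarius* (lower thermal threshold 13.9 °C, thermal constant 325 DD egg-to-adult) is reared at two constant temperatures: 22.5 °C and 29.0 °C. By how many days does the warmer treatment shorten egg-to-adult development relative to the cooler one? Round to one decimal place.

At 22.5 °C: 325 / (22.5 − 13.9) = 325 / 8.6 = 37.791 d.
At 29.0 °C: 325 / (29.0 − 13.9) = 325 / 15.1 = 21.523 d.
Difference = |37.791 − 21.523| = 16.268 ≈ 16.3 days.

16.3 days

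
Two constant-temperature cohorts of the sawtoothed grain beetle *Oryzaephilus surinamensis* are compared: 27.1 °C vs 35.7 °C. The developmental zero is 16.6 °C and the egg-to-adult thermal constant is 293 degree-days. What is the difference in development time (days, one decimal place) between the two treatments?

At 27.1 °C: 293 / (27.1 − 16.6) = 293 / 10.5 = 27.905 d.
At 35.7 °C: 293 / (35.7 − 16.6) = 293 / 19.1 = 15.340 d.
Difference = |27.905 − 15.340| = 12.564 ≈ 12.6 days.

12.6 days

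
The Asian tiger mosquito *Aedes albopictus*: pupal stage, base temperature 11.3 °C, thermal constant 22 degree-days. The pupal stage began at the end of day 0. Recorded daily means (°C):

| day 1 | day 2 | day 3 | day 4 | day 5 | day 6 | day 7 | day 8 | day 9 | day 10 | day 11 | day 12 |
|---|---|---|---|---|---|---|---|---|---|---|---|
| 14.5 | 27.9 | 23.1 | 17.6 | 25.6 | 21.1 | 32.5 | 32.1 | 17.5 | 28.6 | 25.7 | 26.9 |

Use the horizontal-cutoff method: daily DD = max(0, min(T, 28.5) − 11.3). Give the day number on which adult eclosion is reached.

day 3

Daily DD above 11.3 °C (capped at 17.2): 3.2, 16.6, 11.8, 6.3, 14.3, 9.8, 17.2, 17.2, 6.2, 17.2, 14.4, 15.6.
Cumulative: 3.2, 19.8, 31.6, 37.9, 52.2, 62.0, 79.2, 96.4, 102.6, 119.8, 134.2, 149.8.
The total first reaches 22 DD on day 3.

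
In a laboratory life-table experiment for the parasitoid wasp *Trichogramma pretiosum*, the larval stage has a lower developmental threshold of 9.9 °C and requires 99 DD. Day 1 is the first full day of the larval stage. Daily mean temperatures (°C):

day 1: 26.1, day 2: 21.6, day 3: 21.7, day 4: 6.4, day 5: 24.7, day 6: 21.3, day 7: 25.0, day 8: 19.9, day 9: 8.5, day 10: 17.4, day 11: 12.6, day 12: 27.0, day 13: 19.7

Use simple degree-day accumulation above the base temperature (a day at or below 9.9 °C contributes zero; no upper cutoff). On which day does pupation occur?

day 11

Daily DD above 9.9 °C: 16.2, 11.7, 11.8, 0.0, 14.8, 11.4, 15.1, 10.0, 0.0, 7.5, 2.7, 17.1, 9.8.
Cumulative: 16.2, 27.9, 39.7, 39.7, 54.5, 65.9, 81.0, 91.0, 91.0, 98.5, 101.2, 118.3, 128.1.
The total first reaches 99 DD on day 11.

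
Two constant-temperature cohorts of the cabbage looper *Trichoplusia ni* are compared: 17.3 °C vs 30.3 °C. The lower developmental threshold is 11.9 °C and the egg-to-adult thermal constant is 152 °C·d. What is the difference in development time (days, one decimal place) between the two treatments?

19.9 days

At 17.3 °C: 152 / (17.3 − 11.9) = 152 / 5.4 = 28.148 d.
At 30.3 °C: 152 / (30.3 − 11.9) = 152 / 18.4 = 8.261 d.
Difference = |28.148 − 8.261| = 19.887 ≈ 19.9 days.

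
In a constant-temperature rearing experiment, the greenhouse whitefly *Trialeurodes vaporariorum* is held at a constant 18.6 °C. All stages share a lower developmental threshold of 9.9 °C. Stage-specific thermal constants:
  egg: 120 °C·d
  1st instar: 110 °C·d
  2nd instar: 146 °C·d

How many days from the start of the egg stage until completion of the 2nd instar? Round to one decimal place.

Daily accumulation at 18.6 °C = 18.6 − 9.9 = 8.7 DD/day.
Total K = 120 + 110 + 146 = 376 DD.
Total duration = 376 / 8.7 = 43.218 ≈ 43.2 days.

43.2 days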